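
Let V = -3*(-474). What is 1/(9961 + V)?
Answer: 1/11383 ≈ 8.7850e-5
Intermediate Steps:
V = 1422
1/(9961 + V) = 1/(9961 + 1422) = 1/11383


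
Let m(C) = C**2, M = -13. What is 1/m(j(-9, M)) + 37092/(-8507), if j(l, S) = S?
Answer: -6260041/1437683 ≈ -4.3543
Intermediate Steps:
1/m(j(-9, M)) + 37092/(-8507) = 1/((-13)**2) + 37092/(-8507) = 1/169 + 37092*(-1/8507) = 1/169 - 37092/8507 = -6260041/1437683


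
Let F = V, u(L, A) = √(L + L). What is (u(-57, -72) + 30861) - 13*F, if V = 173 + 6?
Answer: 28534 + I*√114 ≈ 28534.0 + 10.677*I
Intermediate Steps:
V = 179
u(L, A) = √2*√L (u(L, A) = √(2*L) = √2*√L)
F = 179
(u(-57, -72) + 30861) - 13*F = (√2*√(-57) + 30861) - 13*179 = (√2*(I*√57) + 30861) - 2327 = (I*√114 + 30861) - 2327 = (30861 + I*√114) - 2327 = 28534 + I*√114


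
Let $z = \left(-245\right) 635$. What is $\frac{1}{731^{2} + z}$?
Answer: $\frac{1}{378786} \approx 2.64 \cdot 10^{-6}$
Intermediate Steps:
$z = -155575$
$\frac{1}{731^{2} + z} = \frac{1}{731^{2} - 155575} = \frac{1}{534361 - 155575} = \frac{1}{378786}$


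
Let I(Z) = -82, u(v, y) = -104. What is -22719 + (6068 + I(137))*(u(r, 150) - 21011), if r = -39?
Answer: -126417109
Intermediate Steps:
-22719 + (6068 + I(137))*(u(r, 150) - 21011) = -22719 + (6068 - 82)*(-104 - 21011) = -22719 + 5986*(-21115) = -22719 - 126394390 = -126417109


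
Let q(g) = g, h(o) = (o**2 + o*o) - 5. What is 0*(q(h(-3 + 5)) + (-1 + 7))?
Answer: 0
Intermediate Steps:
h(o) = -5 + 2*o**2 (h(o) = (o**2 + o**2) - 5 = 2*o**2 - 5 = -5 + 2*o**2)
0*(q(h(-3 + 5)) + (-1 + 7)) = 0*((-5 + 2*(-3 + 5)**2) + (-1 + 7)) = 0*((-5 + 2*2**2) + 6) = 0*((-5 + 2*4) + 6) = 0*((-5 + 8) + 6) = 0*(3 + 6) = 0*9 = 0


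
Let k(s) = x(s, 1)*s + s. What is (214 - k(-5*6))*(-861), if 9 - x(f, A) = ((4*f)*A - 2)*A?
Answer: -3593814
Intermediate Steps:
x(f, A) = 9 - A*(-2 + 4*A*f) (x(f, A) = 9 - ((4*f)*A - 2)*A = 9 - (4*A*f - 2)*A = 9 - (-2 + 4*A*f)*A = 9 - A*(-2 + 4*A*f))
k(s) = s + s*(11 - 4*s) (k(s) = (9 + 2*1 - 4*s*1²)*s + s = (9 + 2 - 4*s*1)*s + s = (9 + 2 - 4*s)*s + s = (11 - 4*s)*s + s = s*(11 - 4*s) + s = s + s*(11 - 4*s))
(214 - k(-5*6))*(-861) = (214 - 4*(-5*6)*(3 - (-5)*6))*(-861) = (214 - 4*(-30)*(3 - 1*(-30)))*(-861) = (214 - 4*(-30)*(3 + 30))*(-861) = (214 - 4*(-30)*33)*(-861) = (214 - 1*(-3960))*(-861) = (214 + 3960)*(-861) = 4174*(-861) = -3593814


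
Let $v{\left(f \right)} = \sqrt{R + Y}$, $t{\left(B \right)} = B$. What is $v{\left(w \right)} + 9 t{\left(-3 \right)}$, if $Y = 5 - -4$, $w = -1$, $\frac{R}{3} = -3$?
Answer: $-27$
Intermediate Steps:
$R = -9$ ($R = 3 \left(-3\right) = -9$)
$Y = 9$ ($Y = 5 + 4 = 9$)
$v{\left(f \right)} = 0$ ($v{\left(f \right)} = \sqrt{-9 + 9} = \sqrt{0} = 0$)
$v{\left(w \right)} + 9 t{\left(-3 \right)} = 0 + 9 \left(-3\right) = 0 - 27 = -27$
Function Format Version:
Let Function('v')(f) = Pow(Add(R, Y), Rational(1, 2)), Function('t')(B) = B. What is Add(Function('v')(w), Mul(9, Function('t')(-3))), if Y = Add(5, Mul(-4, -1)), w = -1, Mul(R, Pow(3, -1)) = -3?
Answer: -27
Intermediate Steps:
R = -9 (R = Mul(3, -3) = -9)
Y = 9 (Y = Add(5, 4) = 9)
Function('v')(f) = 0 (Function('v')(f) = Pow(Add(-9, 9), Rational(1, 2)) = Pow(0, Rational(1, 2)) = 0)
Add(Function('v')(w), Mul(9, Function('t')(-3))) = Add(0, Mul(9, -3)) = Add(0, -27) = -27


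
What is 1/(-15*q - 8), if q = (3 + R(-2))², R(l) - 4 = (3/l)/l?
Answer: -16/14543 ≈ -0.0011002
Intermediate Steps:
R(l) = 4 + 3/l² (R(l) = 4 + (3/l)/l = 4 + 3/l²)
q = 961/16 (q = (3 + (4 + 3/(-2)²))² = (3 + (4 + 3*(¼)))² = (3 + (4 + ¾))² = (3 + 19/4)² = (31/4)² = 961/16 ≈ 60.063)
1/(-15*q - 8) = 1/(-15*961/16 - 8) = 1/(-14415/16 - 8) = 1/(-14543/16) = -16/14543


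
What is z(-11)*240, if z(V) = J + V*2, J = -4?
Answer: -6240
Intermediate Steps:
z(V) = -4 + 2*V (z(V) = -4 + V*2 = -4 + 2*V)
z(-11)*240 = (-4 + 2*(-11))*240 = (-4 - 22)*240 = -26*240 = -6240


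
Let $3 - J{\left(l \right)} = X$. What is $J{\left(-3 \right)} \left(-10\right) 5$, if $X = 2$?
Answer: $-50$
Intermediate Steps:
$J{\left(l \right)} = 1$ ($J{\left(l \right)} = 3 - 2 = 1$)
$J{\left(-3 \right)} \left(-10\right) 5 = 1 \left(-10\right) 5 = \left(-10\right) 5 = -50$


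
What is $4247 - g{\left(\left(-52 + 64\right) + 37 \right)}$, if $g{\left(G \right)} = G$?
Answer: $4198$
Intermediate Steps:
$4247 - g{\left(\left(-52 + 64\right) + 37 \right)} = 4247 - \left(\left(-52 + 64\right) + 37\right) = 4247 - \left(12 + 37\right) = 4247 - 49 = 4198$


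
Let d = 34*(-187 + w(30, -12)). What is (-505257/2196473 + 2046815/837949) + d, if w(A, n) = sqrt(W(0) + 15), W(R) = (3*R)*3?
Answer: -11698032311664364/1840532353877 + 34*sqrt(15) ≈ -6224.1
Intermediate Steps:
W(R) = 9*R
w(A, n) = sqrt(15) (w(A, n) = sqrt(9*0 + 15) = sqrt(0 + 15) = sqrt(15))
d = -6358 + 34*sqrt(15) (d = 34*(-187 + sqrt(15)) = -6358 + 34*sqrt(15) ≈ -6226.3)
(-505257/2196473 + 2046815/837949) + d = (-505257/2196473 + 2046815/837949) + (-6358 + 34*sqrt(15)) = 4072394285602/1840532353877 + (-6358 + 34*sqrt(15)) = -11698032311664364/1840532353877 + 34*sqrt(15)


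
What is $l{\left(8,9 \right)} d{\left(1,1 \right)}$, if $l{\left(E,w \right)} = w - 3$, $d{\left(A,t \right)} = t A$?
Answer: $6$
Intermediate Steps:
$d{\left(A,t \right)} = A t$
$l{\left(E,w \right)} = -3 + w$
$l{\left(8,9 \right)} d{\left(1,1 \right)} = \left(-3 + 9\right) 1 \cdot 1 = 6 \cdot 1 = 6$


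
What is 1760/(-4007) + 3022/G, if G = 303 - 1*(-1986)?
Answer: 8080514/9172023 ≈ 0.88100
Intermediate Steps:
G = 2289 (G = 303 + 1986 = 2289)
1760/(-4007) + 3022/G = 1760/(-4007) + 3022/2289 = 1760*(-1/4007) + 3022*(1/2289) = -1760/4007 + 3022/2289 = 8080514/9172023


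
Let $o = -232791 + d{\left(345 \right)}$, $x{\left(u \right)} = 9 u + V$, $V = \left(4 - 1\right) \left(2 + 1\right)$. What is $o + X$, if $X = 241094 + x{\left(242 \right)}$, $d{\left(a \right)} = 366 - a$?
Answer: $10511$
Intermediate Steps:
$V = 9$ ($V = 3 \cdot 3 = 9$)
$x{\left(u \right)} = 9 + 9 u$ ($x{\left(u \right)} = 9 u + 9 = 9 + 9 u$)
$X = 243281$ ($X = 241094 + \left(9 + 9 \cdot 242\right) = 241094 + \left(9 + 2178\right) = 241094 + 2187 = 243281$)
$o = -232770$ ($o = -232791 + \left(366 - 345\right) = -232791 + 21 = -232770$)
$o + X = -232770 + 243281 = 10511$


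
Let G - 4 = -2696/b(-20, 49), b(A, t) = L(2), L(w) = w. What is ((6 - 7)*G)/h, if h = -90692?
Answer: -48/3239 ≈ -0.014819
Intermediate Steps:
b(A, t) = 2
G = -1344 (G = 4 - 2696/2 = 4 - 2696*½ = 4 - 1348 = -1344)
((6 - 7)*G)/h = ((6 - 7)*(-1344))/(-90692) = -1*(-1344)*(-1/90692) = 1344*(-1/90692) = -48/3239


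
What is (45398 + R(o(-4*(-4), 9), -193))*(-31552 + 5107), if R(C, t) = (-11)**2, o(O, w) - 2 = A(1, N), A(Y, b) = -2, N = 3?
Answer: -1203749955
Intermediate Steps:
o(O, w) = 0 (o(O, w) = 2 - 2 = 0)
R(C, t) = 121
(45398 + R(o(-4*(-4), 9), -193))*(-31552 + 5107) = (45398 + 121)*(-31552 + 5107) = 45519*(-26445) = -1203749955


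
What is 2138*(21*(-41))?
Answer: -1840818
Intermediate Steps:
2138*(21*(-41)) = 2138*(-861) = -1840818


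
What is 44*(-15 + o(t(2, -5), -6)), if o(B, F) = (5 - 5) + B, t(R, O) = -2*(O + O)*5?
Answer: 3740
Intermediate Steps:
t(R, O) = -20*O (t(R, O) = -4*O*5 = -20*O)
o(B, F) = B (o(B, F) = 0 + B = B)
44*(-15 + o(t(2, -5), -6)) = 44*(-15 - 20*(-5)) = 44*(-15 + 100) = 44*85 = 3740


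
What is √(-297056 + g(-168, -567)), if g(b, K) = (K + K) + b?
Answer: I*√298358 ≈ 546.22*I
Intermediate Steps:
g(b, K) = b + 2*K (g(b, K) = 2*K + b = b + 2*K)
√(-297056 + g(-168, -567)) = √(-297056 + (-168 + 2*(-567))) = √(-297056 + (-168 - 1134)) = √(-297056 - 1302) = √(-298358) = I*√298358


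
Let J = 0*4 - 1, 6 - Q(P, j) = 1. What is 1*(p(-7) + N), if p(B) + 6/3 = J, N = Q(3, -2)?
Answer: 2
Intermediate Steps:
Q(P, j) = 5 (Q(P, j) = 6 - 1*1 = 6 - 1 = 5)
J = -1 (J = 0 - 1 = -1)
N = 5
p(B) = -3 (p(B) = -2 - 1 = -3)
1*(p(-7) + N) = 1*(-3 + 5) = 1*2 = 2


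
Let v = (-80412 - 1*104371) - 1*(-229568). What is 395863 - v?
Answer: 351078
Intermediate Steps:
v = 44785 (v = (-80412 - 104371) + 229568 = -184783 + 229568 = 44785)
395863 - v = 395863 - 1*44785 = 395863 - 44785 = 351078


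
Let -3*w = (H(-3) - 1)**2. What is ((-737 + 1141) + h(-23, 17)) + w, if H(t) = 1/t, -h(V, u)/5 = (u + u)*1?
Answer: 6302/27 ≈ 233.41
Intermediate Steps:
h(V, u) = -10*u (h(V, u) = -5*(u + u) = -5*2*u = -10*u)
H(t) = 1/t
w = -16/27 (w = -(1/(-3) - 1)**2/3 = -(-1/3 - 1)**2/3 = -(-4/3)**2/3 = -1/3*16/9 = -16/27 ≈ -0.59259)
((-737 + 1141) + h(-23, 17)) + w = ((-737 + 1141) - 10*17) - 16/27 = (404 - 170) - 16/27 = 234 - 16/27 = 6302/27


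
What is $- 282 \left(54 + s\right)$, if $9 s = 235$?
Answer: $- \frac{67774}{3} \approx -22591.0$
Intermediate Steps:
$s = \frac{235}{9}$ ($s = \frac{1}{9} \cdot 235 = \frac{235}{9} \approx 26.111$)
$- 282 \left(54 + s\right) = - 282 \left(54 + \frac{235}{9}\right) = \left(-282\right) \frac{721}{9} = - \frac{67774}{3}$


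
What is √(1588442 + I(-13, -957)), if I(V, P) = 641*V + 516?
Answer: 75*√281 ≈ 1257.2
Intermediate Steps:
I(V, P) = 516 + 641*V
√(1588442 + I(-13, -957)) = √(1588442 + (516 + 641*(-13))) = √(1588442 + (516 - 8333)) = √(1588442 - 7817) = √1580625 = 75*√281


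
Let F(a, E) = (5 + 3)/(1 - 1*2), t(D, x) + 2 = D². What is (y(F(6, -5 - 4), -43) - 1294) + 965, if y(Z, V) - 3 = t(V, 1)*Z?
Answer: -15102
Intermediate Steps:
t(D, x) = -2 + D²
F(a, E) = -8 (F(a, E) = 8/(1 - 2) = 8/(-1) = 8*(-1) = -8)
y(Z, V) = 3 + Z*(-2 + V²) (y(Z, V) = 3 + (-2 + V²)*Z = 3 + Z*(-2 + V²))
(y(F(6, -5 - 4), -43) - 1294) + 965 = ((3 - 8*(-2 + (-43)²)) - 1294) + 965 = ((3 - 8*(-2 + 1849)) - 1294) + 965 = ((3 - 8*1847) - 1294) + 965 = ((3 - 14776) - 1294) + 965 = (-14773 - 1294) + 965 = -16067 + 965 = -15102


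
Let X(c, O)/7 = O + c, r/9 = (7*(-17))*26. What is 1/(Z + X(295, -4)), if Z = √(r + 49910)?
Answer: 291/589615 - 4*√1379/4127305 ≈ 0.00045755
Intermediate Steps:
r = -27846 (r = 9*((7*(-17))*26) = 9*(-119*26) = 9*(-3094) = -27846)
X(c, O) = 7*O + 7*c (X(c, O) = 7*(O + c) = 7*O + 7*c)
Z = 4*√1379 (Z = √(-27846 + 49910) = √22064 = 4*√1379 ≈ 148.54)
1/(Z + X(295, -4)) = 1/(4*√1379 + (7*(-4) + 7*295)) = 1/(4*√1379 + (-28 + 2065)) = 1/(4*√1379 + 2037) = 1/(2037 + 4*√1379)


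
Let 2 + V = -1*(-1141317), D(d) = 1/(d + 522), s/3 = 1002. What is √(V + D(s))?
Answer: √8053118642/84 ≈ 1068.3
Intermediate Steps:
s = 3006 (s = 3*1002 = 3006)
D(d) = 1/(522 + d)
V = 1141315 (V = -2 - 1*(-1141317) = -2 + 1141317 = 1141315)
√(V + D(s)) = √(1141315 + 1/(522 + 3006)) = √(1141315 + 1/3528) = √(4026559321/3528) = √8053118642/84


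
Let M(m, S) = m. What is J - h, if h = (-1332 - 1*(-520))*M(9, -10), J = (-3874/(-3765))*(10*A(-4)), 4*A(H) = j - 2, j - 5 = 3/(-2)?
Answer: 3670553/502 ≈ 7311.9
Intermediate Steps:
j = 7/2 (j = 5 + 3/(-2) = 5 + 3*(-½) = 5 - 3/2 = 7/2 ≈ 3.5000)
A(H) = 3/8 (A(H) = (7/2 - 2)/4 = (¼)*(3/2) = 3/8)
J = 1937/502 (J = (-3874/(-3765))*(10*(3/8)) = -3874*(-1/3765)*(15/4) = (3874/3765)*(15/4) = 1937/502 ≈ 3.8586)
h = -7308 (h = (-1332 - 1*(-520))*9 = (-1332 + 520)*9 = -812*9 = -7308)
J - h = 1937/502 - 1*(-7308) = 1937/502 + 7308 = 3670553/502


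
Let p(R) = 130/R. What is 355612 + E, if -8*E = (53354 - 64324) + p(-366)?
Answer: 522623543/1464 ≈ 3.5698e+5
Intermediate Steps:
E = 2007575/1464 (E = -((53354 - 64324) + 130/(-366))/8 = -(-10970 + 130*(-1/366))/8 = -(-10970 - 65/183)/8 = -⅛*(-2007575/183) = 2007575/1464 ≈ 1371.3)
355612 + E = 355612 + 2007575/1464 = 522623543/1464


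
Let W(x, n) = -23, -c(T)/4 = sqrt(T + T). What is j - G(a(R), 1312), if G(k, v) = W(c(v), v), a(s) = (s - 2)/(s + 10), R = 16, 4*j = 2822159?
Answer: 2822251/4 ≈ 7.0556e+5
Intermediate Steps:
j = 2822159/4 (j = (1/4)*2822159 = 2822159/4 ≈ 7.0554e+5)
c(T) = -4*sqrt(2)*sqrt(T) (c(T) = -4*sqrt(T + T) = -4*sqrt(2)*sqrt(T))
a(s) = (-2 + s)/(10 + s)
G(k, v) = -23
j - G(a(R), 1312) = 2822159/4 - 1*(-23) = 2822159/4 + 23 = 2822251/4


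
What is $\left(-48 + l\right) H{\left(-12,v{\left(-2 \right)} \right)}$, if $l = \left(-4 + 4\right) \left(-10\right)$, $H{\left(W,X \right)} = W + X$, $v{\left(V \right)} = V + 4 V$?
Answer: $1056$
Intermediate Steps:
$v{\left(V \right)} = 5 V$
$l = 0$ ($l = 0 \left(-10\right) = 0$)
$\left(-48 + l\right) H{\left(-12,v{\left(-2 \right)} \right)} = \left(-48 + 0\right) \left(-12 + 5 \left(-2\right)\right) = - 48 \left(-12 - 10\right) = \left(-48\right) \left(-22\right) = 1056$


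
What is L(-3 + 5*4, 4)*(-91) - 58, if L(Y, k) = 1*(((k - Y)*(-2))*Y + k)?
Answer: -40644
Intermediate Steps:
L(Y, k) = k + Y*(-2*k + 2*Y) (L(Y, k) = 1*((-2*k + 2*Y)*Y + k) = 1*(Y*(-2*k + 2*Y) + k) = 1*(k + Y*(-2*k + 2*Y)) = k + Y*(-2*k + 2*Y))
L(-3 + 5*4, 4)*(-91) - 58 = (4 + 2*(-3 + 5*4)**2 - 2*(-3 + 5*4)*4)*(-91) - 58 = (4 + 2*(-3 + 20)**2 - 2*(-3 + 20)*4)*(-91) - 58 = (4 + 2*17**2 - 2*17*4)*(-91) - 58 = (4 + 2*289 - 136)*(-91) - 58 = (4 + 578 - 136)*(-91) - 58 = 446*(-91) - 58 = -40586 - 58 = -40644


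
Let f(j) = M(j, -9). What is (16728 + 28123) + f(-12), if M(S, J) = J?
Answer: 44842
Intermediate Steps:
f(j) = -9
(16728 + 28123) + f(-12) = (16728 + 28123) - 9 = 44851 - 9 = 44842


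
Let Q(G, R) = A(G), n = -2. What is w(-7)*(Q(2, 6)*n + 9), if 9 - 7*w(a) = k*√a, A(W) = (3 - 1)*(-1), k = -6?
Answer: 117/7 + 78*I*√7/7 ≈ 16.714 + 29.481*I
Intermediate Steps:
A(W) = -2 (A(W) = 2*(-1) = -2)
Q(G, R) = -2
w(a) = 9/7 + 6*√a/7 (w(a) = 9/7 - (-6)*√a/7 = 9/7 + 6*√a/7)
w(-7)*(Q(2, 6)*n + 9) = (9/7 + 6*√(-7)/7)*(-2*(-2) + 9) = (9/7 + 6*(I*√7)/7)*(4 + 9) = (9/7 + 6*I*√7/7)*13 = 117/7 + 78*I*√7/7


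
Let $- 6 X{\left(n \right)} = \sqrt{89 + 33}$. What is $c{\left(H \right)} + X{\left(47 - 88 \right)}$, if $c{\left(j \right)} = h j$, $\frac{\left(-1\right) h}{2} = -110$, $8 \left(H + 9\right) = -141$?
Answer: $- \frac{11715}{2} - \frac{\sqrt{122}}{6} \approx -5859.3$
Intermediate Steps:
$H = - \frac{213}{8}$ ($H = -9 + \frac{1}{8} \left(-141\right) = -9 - \frac{141}{8} = - \frac{213}{8} \approx -26.625$)
$h = 220$ ($h = \left(-2\right) \left(-110\right) = 220$)
$X{\left(n \right)} = - \frac{\sqrt{122}}{6}$ ($X{\left(n \right)} = - \frac{\sqrt{89 + 33}}{6} = - \frac{\sqrt{122}}{6}$)
$c{\left(j \right)} = 220 j$
$c{\left(H \right)} + X{\left(47 - 88 \right)} = 220 \left(- \frac{213}{8}\right) - \frac{\sqrt{122}}{6} = - \frac{11715}{2} - \frac{\sqrt{122}}{6}$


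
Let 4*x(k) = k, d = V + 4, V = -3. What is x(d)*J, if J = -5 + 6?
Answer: ¼ ≈ 0.25000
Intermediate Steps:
d = 1 (d = -3 + 4 = 1)
x(k) = k/4
J = 1
x(d)*J = ((¼)*1)*1 = (¼)*1 = ¼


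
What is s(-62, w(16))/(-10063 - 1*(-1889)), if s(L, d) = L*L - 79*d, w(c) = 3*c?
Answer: -26/4087 ≈ -0.0063616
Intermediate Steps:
s(L, d) = L² - 79*d
s(-62, w(16))/(-10063 - 1*(-1889)) = ((-62)² - 237*16)/(-10063 - 1*(-1889)) = (3844 - 79*48)/(-10063 + 1889) = (3844 - 3792)/(-8174) = 52*(-1/8174) = -26/4087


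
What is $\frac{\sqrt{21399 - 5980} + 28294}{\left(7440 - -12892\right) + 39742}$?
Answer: $\frac{2021}{4291} + \frac{\sqrt{15419}}{60074} \approx 0.47305$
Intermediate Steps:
$\frac{\sqrt{21399 - 5980} + 28294}{\left(7440 - -12892\right) + 39742} = \frac{\sqrt{15419} + 28294}{\left(7440 + 12892\right) + 39742} = \frac{28294 + \sqrt{15419}}{20332 + 39742} = \frac{28294 + \sqrt{15419}}{60074} = \left(28294 + \sqrt{15419}\right) \frac{1}{60074} = \frac{2021}{4291} + \frac{\sqrt{15419}}{60074}$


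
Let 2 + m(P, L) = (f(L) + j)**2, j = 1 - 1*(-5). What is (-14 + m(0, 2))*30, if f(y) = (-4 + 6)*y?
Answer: 2520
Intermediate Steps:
j = 6 (j = 1 + 5 = 6)
f(y) = 2*y
m(P, L) = -2 + (6 + 2*L)**2 (m(P, L) = -2 + (2*L + 6)**2 = -2 + (6 + 2*L)**2)
(-14 + m(0, 2))*30 = (-14 + (-2 + 4*(3 + 2)**2))*30 = (-14 + (-2 + 4*5**2))*30 = (-14 + (-2 + 4*25))*30 = (-14 + (-2 + 100))*30 = (-14 + 98)*30 = 84*30 = 2520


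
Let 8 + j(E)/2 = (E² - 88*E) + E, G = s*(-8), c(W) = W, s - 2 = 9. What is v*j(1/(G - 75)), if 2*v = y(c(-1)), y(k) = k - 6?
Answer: 1388590/26569 ≈ 52.264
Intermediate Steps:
s = 11 (s = 2 + 9 = 11)
y(k) = -6 + k
G = -88 (G = 11*(-8) = -88)
v = -7/2 (v = (-6 - 1)/2 = (½)*(-7) = -7/2 ≈ -3.5000)
j(E) = -16 - 174*E + 2*E² (j(E) = -16 + 2*((E² - 88*E) + E) = -16 + 2*(E² - 87*E) = -16 + (-174*E + 2*E²) = -16 - 174*E + 2*E²)
v*j(1/(G - 75)) = -7*(-16 - 174/(-88 - 75) + 2*(1/(-88 - 75))²)/2 = -7*(-16 - 174/(-163) + 2*(1/(-163))²)/2 = -7*(-16 - 174*(-1/163) + 2*(-1/163)²)/2 = -7*(-16 + 174/163 + 2*(1/26569))/2 = -7*(-16 + 174/163 + 2/26569)/2 = -7/2*(-396740/26569) = 1388590/26569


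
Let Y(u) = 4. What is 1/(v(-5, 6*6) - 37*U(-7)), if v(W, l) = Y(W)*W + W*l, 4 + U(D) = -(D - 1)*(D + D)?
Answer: 1/4092 ≈ 0.00024438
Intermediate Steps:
U(D) = -4 - 2*D*(-1 + D) (U(D) = -4 - (D - 1)*(D + D) = -4 - (-1 + D)*2*D = -4 - 2*D*(-1 + D))
v(W, l) = 4*W + W*l
1/(v(-5, 6*6) - 37*U(-7)) = 1/(-5*(4 + 6*6) - 37*(-4 - 2*(-7)**2 + 2*(-7))) = 1/(-5*(4 + 36) - 37*(-4 - 2*49 - 14)) = 1/(-5*40 - 37*(-4 - 98 - 14)) = 1/(-200 - 37*(-116)) = 1/(-200 + 4292) = 1/4092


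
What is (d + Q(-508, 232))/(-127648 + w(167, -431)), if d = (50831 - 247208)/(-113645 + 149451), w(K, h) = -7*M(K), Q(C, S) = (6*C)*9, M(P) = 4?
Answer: 982426569/4571566856 ≈ 0.21490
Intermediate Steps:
Q(C, S) = 54*C
w(K, h) = -28 (w(K, h) = -7*4 = -28)
d = -196377/35806 ≈ -5.4845
(d + Q(-508, 232))/(-127648 + w(167, -431)) = (-196377/35806 + 54*(-508))/(-127648 - 28) = (-196377/35806 - 27432)/(-127676) = -982426569/35806*(-1/127676) = 982426569/4571566856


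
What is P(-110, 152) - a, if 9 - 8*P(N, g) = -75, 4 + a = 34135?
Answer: -68241/2 ≈ -34121.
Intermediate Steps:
a = 34131 (a = -4 + 34135 = 34131)
P(N, g) = 21/2 (P(N, g) = 9/8 - ⅛*(-75) = 9/8 + 75/8 = 21/2)
P(-110, 152) - a = 21/2 - 1*34131 = 21/2 - 34131 = -68241/2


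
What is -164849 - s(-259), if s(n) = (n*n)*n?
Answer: 17209130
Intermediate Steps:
s(n) = n³ (s(n) = n²*n = n³)
-164849 - s(-259) = -164849 - 1*(-259)³ = -164849 - 1*(-17373979) = -164849 + 17373979 = 17209130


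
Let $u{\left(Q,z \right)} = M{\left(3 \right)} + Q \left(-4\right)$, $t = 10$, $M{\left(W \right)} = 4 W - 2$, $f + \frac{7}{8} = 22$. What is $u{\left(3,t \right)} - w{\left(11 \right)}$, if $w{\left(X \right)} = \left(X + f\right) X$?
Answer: $- \frac{2843}{8} \approx -355.38$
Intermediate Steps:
$f = \frac{169}{8}$ ($f = - \frac{7}{8} + 22 = \frac{169}{8} \approx 21.125$)
$M{\left(W \right)} = -2 + 4 W$
$u{\left(Q,z \right)} = 10 - 4 Q$ ($u{\left(Q,z \right)} = \left(-2 + 4 \cdot 3\right) + Q \left(-4\right) = \left(-2 + 12\right) - 4 Q = 10 - 4 Q$)
$w{\left(X \right)} = X \left(\frac{169}{8} + X\right)$ ($w{\left(X \right)} = \left(X + \frac{169}{8}\right) X = \left(\frac{169}{8} + X\right) X = X \left(\frac{169}{8} + X\right)$)
$u{\left(3,t \right)} - w{\left(11 \right)} = \left(10 - 12\right) - \frac{1}{8} \cdot 11 \left(169 + 8 \cdot 11\right) = \left(10 - 12\right) - \frac{1}{8} \cdot 11 \left(169 + 88\right) = -2 - \frac{1}{8} \cdot 11 \cdot 257 = -2 - \frac{2827}{8} = - \frac{2843}{8}$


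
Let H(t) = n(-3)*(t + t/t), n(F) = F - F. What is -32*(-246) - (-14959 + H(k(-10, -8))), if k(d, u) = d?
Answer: 22831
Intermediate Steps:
n(F) = 0
H(t) = 0 (H(t) = 0*(t + t/t) = 0*(t + 1) = 0*(1 + t) = 0)
-32*(-246) - (-14959 + H(k(-10, -8))) = -32*(-246) - (-14959 + 0) = 7872 - 1*(-14959) = 7872 + 14959 = 22831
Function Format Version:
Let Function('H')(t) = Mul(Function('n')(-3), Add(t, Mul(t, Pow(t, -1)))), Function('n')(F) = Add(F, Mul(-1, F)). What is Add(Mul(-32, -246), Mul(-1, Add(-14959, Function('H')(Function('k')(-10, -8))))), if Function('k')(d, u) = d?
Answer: 22831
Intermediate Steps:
Function('n')(F) = 0
Function('H')(t) = 0 (Function('H')(t) = Mul(0, Add(t, Mul(t, Pow(t, -1)))) = Mul(0, Add(t, 1)) = Mul(0, Add(1, t)) = 0)
Add(Mul(-32, -246), Mul(-1, Add(-14959, Function('H')(Function('k')(-10, -8))))) = Add(Mul(-32, -246), Mul(-1, Add(-14959, 0))) = Add(7872, Mul(-1, -14959)) = Add(7872, 14959) = 22831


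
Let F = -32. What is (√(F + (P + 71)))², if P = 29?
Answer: 68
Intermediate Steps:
(√(F + (P + 71)))² = (√(-32 + (29 + 71)))² = (√(-32 + 100))² = (√68)² = (2*√17)² = 68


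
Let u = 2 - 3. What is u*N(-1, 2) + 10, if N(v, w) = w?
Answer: 8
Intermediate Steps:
u = -1
u*N(-1, 2) + 10 = -1*2 + 10 = -2 + 10 = 8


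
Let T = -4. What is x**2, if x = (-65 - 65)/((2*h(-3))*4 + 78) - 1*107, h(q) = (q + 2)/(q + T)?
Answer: 905648836/76729 ≈ 11803.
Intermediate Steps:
h(q) = (2 + q)/(-4 + q) (h(q) = (q + 2)/(q - 4) = (2 + q)/(-4 + q))
x = -30094/277 (x = (-65 - 65)/((2*((2 - 3)/(-4 - 3)))*4 + 78) - 1*107 = -130/((2*(-1/(-7)))*4 + 78) - 107 = -130/((2*(-1/7*(-1)))*4 + 78) - 107 = -130/((2*(1/7))*4 + 78) - 107 = -130/((2/7)*4 + 78) - 107 = -130/(8/7 + 78) - 107 = -130/554/7 - 107 = -130*7/554 - 107 = -455/277 - 107 = -30094/277 ≈ -108.64)
x**2 = (-30094/277)**2 = 905648836/76729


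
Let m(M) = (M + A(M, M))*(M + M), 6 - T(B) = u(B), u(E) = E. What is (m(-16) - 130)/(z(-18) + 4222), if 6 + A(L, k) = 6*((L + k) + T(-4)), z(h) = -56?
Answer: 2399/2083 ≈ 1.1517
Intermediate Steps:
T(B) = 6 - B
A(L, k) = 54 + 6*L + 6*k (A(L, k) = -6 + 6*((L + k) + (6 - 1*(-4))) = -6 + 6*((L + k) + (6 + 4)) = -6 + 6*((L + k) + 10) = -6 + 6*(10 + L + k) = -6 + (60 + 6*L + 6*k) = 54 + 6*L + 6*k)
m(M) = 2*M*(54 + 13*M) (m(M) = (M + (54 + 6*M + 6*M))*(M + M) = (M + (54 + 12*M))*(2*M) = (54 + 13*M)*(2*M) = 2*M*(54 + 13*M))
(m(-16) - 130)/(z(-18) + 4222) = (2*(-16)*(54 + 13*(-16)) - 130)/(-56 + 4222) = (2*(-16)*(54 - 208) - 130)/4166 = (2*(-16)*(-154) - 130)*(1/4166) = (4928 - 130)*(1/4166) = 4798*(1/4166) = 2399/2083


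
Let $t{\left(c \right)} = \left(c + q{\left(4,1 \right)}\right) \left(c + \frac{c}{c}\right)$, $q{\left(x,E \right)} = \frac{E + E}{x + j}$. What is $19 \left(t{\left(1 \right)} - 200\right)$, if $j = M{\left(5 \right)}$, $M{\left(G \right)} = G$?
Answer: $- \frac{33782}{9} \approx -3753.6$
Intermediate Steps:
$j = 5$
$q{\left(x,E \right)} = \frac{2 E}{5 + x}$ ($q{\left(x,E \right)} = \frac{E + E}{x + 5} = \frac{2 E}{5 + x}$)
$t{\left(c \right)} = \left(1 + c\right) \left(\frac{2}{9} + c\right)$ ($t{\left(c \right)} = \left(c + 2 \cdot 1 \frac{1}{5 + 4}\right) \left(c + \frac{c}{c}\right) = \left(c + 2 \cdot 1 \cdot \frac{1}{9}\right) \left(c + 1\right) = \left(c + 2 \cdot 1 \cdot \frac{1}{9}\right) \left(1 + c\right) = \left(c + \frac{2}{9}\right) \left(1 + c\right) = \left(\frac{2}{9} + c\right) \left(1 + c\right) = \left(1 + c\right) \left(\frac{2}{9} + c\right)$)
$19 \left(t{\left(1 \right)} - 200\right) = 19 \left(\left(\frac{2}{9} + 1^{2} + \frac{11}{9} \cdot 1\right) - 200\right) = 19 \left(\left(\frac{2}{9} + 1 + \frac{11}{9}\right) - 200\right) = 19 \left(\frac{22}{9} - 200\right) = 19 \left(- \frac{1778}{9}\right) = - \frac{33782}{9}$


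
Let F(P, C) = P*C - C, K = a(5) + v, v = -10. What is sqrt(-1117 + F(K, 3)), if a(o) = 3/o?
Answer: I*sqrt(28705)/5 ≈ 33.885*I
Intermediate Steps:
K = -47/5 (K = 3/5 - 10 = -47/5 ≈ -9.4000)
F(P, C) = -C + C*P (F(P, C) = C*P - C = -C + C*P)
sqrt(-1117 + F(K, 3)) = sqrt(-1117 + 3*(-1 - 47/5)) = sqrt(-1117 + 3*(-52/5)) = sqrt(-1117 - 156/5) = sqrt(-5741/5) = I*sqrt(28705)/5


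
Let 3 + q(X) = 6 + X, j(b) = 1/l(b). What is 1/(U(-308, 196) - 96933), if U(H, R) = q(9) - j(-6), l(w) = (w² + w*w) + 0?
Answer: -72/6978313 ≈ -1.0318e-5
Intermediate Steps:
l(w) = 2*w² (l(w) = (w² + w²) + 0 = 2*w² + 0 = 2*w²)
j(b) = 1/(2*b²)
q(X) = 3 + X (q(X) = -3 + (6 + X) = 3 + X)
U(H, R) = 863/72 (U(H, R) = (3 + 9) - 1/(2*(-6)²) = 12 - 1/(2*36) = 12 - 1*1/72 = 12 - 1/72 = 863/72)
1/(U(-308, 196) - 96933) = 1/(863/72 - 96933) = 1/(-6978313/72) = -72/6978313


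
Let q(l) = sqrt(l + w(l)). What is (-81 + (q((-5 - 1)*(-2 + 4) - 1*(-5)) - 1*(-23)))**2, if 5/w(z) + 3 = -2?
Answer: 3356 - 232*I*sqrt(2) ≈ 3356.0 - 328.1*I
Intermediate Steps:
w(z) = -1 (w(z) = 5/(-3 - 2) = 5/(-5) = 5*(-1/5) = -1)
q(l) = sqrt(-1 + l) (q(l) = sqrt(l - 1) = sqrt(-1 + l))
(-81 + (q((-5 - 1)*(-2 + 4) - 1*(-5)) - 1*(-23)))**2 = (-81 + (sqrt(-1 + ((-5 - 1)*(-2 + 4) - 1*(-5))) - 1*(-23)))**2 = (-81 + (sqrt(-1 + (-6*2 + 5)) + 23))**2 = (-81 + (sqrt(-1 + (-12 + 5)) + 23))**2 = (-81 + (sqrt(-1 - 7) + 23))**2 = (-81 + (sqrt(-8) + 23))**2 = (-81 + (2*I*sqrt(2) + 23))**2 = (-81 + (23 + 2*I*sqrt(2)))**2 = (-58 + 2*I*sqrt(2))**2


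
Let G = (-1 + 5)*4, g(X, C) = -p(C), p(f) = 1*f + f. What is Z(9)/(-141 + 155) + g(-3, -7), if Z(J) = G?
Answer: 106/7 ≈ 15.143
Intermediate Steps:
p(f) = 2*f (p(f) = f + f = 2*f)
g(X, C) = -2*C
G = 16 (G = 4*4 = 16)
Z(J) = 16
Z(9)/(-141 + 155) + g(-3, -7) = 16/(-141 + 155) - 2*(-7) = 16/14 + 14 = 16*(1/14) + 14 = 8/7 + 14 = 106/7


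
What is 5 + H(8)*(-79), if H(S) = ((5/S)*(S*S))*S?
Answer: -25275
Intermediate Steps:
H(S) = 5*S² (H(S) = ((5/S)*S²)*S = (5*S)*S = 5*S²)
5 + H(8)*(-79) = 5 + (5*8²)*(-79) = 5 + (5*64)*(-79) = 5 + 320*(-79) = 5 - 25280 = -25275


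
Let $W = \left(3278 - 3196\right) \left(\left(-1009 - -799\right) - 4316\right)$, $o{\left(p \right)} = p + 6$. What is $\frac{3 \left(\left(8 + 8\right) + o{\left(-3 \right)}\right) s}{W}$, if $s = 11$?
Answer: $- \frac{627}{371132} \approx -0.0016894$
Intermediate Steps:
$o{\left(p \right)} = 6 + p$
$W = -371132$ ($W = 82 \left(\left(-1009 + 799\right) - 4316\right) = 82 \left(-210 - 4316\right) = 82 \left(-4526\right) = -371132$)
$\frac{3 \left(\left(8 + 8\right) + o{\left(-3 \right)}\right) s}{W} = \frac{3 \left(\left(8 + 8\right) + \left(6 - 3\right)\right) 11}{-371132} = 3 \left(16 + 3\right) 11 \left(- \frac{1}{371132}\right) = 3 \cdot 19 \cdot 11 \left(- \frac{1}{371132}\right) = 57 \cdot 11 \left(- \frac{1}{371132}\right) = 627 \left(- \frac{1}{371132}\right) = - \frac{627}{371132}$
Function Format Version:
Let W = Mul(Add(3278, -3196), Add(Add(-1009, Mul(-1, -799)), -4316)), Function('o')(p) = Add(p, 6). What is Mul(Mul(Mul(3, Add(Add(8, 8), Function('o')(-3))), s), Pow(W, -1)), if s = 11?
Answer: Rational(-627, 371132) ≈ -0.0016894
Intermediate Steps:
Function('o')(p) = Add(6, p)
W = -371132 (W = Mul(82, Add(Add(-1009, 799), -4316)) = Mul(82, Add(-210, -4316)) = Mul(82, -4526) = -371132)
Mul(Mul(Mul(3, Add(Add(8, 8), Function('o')(-3))), s), Pow(W, -1)) = Mul(Mul(Mul(3, Add(Add(8, 8), Add(6, -3))), 11), Pow(-371132, -1)) = Mul(Mul(Mul(3, Add(16, 3)), 11), Rational(-1, 371132)) = Mul(Mul(Mul(3, 19), 11), Rational(-1, 371132)) = Mul(Mul(57, 11), Rational(-1, 371132)) = Mul(627, Rational(-1, 371132)) = Rational(-627, 371132)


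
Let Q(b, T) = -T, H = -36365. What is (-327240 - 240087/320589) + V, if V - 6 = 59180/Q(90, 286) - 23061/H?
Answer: -16541977068682586/50518948935 ≈ -3.2744e+5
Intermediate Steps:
V = -94685587/472745 (V = 6 + (59180/((-1*286)) - 23061/(-36365)) = 6 + (59180/(-286) - 23061*(-1/36365)) = 6 + (59180*(-1/286) + 23061/36365) = 6 + (-2690/13 + 23061/36365) = 6 - 97522057/472745 = -94685587/472745 ≈ -200.29)
(-327240 - 240087/320589) + V = (-327240 - 240087/320589) - 94685587/472745 = (-327240 - 240087*1/320589) - 94685587/472745 = (-327240 - 80029/106863) - 94685587/472745 = -34969928149/106863 - 94685587/472745 = -16541977068682586/50518948935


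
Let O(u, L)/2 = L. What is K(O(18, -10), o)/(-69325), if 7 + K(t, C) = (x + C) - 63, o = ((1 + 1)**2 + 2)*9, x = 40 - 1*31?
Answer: 7/69325 ≈ 0.00010097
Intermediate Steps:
O(u, L) = 2*L
x = 9 (x = 40 - 31 = 9)
o = 54 (o = (2**2 + 2)*9 = (4 + 2)*9 = 6*9 = 54)
K(t, C) = -61 + C (K(t, C) = -7 + ((9 + C) - 63) = -7 + (-54 + C) = -61 + C)
K(O(18, -10), o)/(-69325) = (-61 + 54)/(-69325) = -7*(-1/69325) = 7/69325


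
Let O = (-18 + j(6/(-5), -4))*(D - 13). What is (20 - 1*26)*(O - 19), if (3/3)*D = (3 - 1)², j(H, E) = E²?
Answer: 6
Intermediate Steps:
D = 4 (D = (3 - 1)² = 2² = 4)
O = 18 (O = (-18 + (-4)²)*(4 - 13) = (-18 + 16)*(-9) = -2*(-9) = 18)
(20 - 1*26)*(O - 19) = (20 - 1*26)*(18 - 19) = (20 - 26)*(-1) = -6*(-1) = 6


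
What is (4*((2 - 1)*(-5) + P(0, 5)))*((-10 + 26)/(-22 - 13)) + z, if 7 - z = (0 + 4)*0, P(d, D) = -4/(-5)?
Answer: 367/25 ≈ 14.680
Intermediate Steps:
P(d, D) = ⅘ (P(d, D) = -4*(-⅕) = ⅘)
z = 7 (z = 7 - (0 + 4)*0 = 7 - 4*0 = 7 - 1*0 = 7 + 0 = 7)
(4*((2 - 1)*(-5) + P(0, 5)))*((-10 + 26)/(-22 - 13)) + z = (4*((2 - 1)*(-5) + ⅘))*((-10 + 26)/(-22 - 13)) + 7 = (4*(1*(-5) + ⅘))*(16/(-35)) + 7 = (4*(-5 + ⅘))*(16*(-1/35)) + 7 = (4*(-21/5))*(-16/35) + 7 = -84/5*(-16/35) + 7 = 192/25 + 7 = 367/25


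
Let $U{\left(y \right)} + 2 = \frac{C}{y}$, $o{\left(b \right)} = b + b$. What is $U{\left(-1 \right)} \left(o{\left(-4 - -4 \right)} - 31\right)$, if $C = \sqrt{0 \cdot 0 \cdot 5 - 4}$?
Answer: $62 + 62 i \approx 62.0 + 62.0 i$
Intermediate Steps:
$C = 2 i$ ($C = \sqrt{0 \cdot 5 - 4} = \sqrt{0 - 4} = \sqrt{-4} = 2 i \approx 2.0 i$)
$o{\left(b \right)} = 2 b$
$U{\left(y \right)} = -2 + \frac{2 i}{y}$
$U{\left(-1 \right)} \left(o{\left(-4 - -4 \right)} - 31\right) = \left(-2 + \frac{2 i}{-1}\right) \left(2 \left(-4 - -4\right) - 31\right) = \left(-2 + 2 i \left(-1\right)\right) \left(2 \left(-4 + 4\right) - 31\right) = \left(-2 - 2 i\right) \left(2 \cdot 0 - 31\right) = \left(-2 - 2 i\right) \left(0 - 31\right) = \left(-2 - 2 i\right) \left(-31\right) = 62 + 62 i$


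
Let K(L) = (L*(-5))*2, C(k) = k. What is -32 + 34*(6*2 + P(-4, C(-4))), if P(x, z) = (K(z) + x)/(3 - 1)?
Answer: 988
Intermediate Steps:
K(L) = -10*L (K(L) = -5*L*2 = -10*L)
P(x, z) = x/2 - 5*z (P(x, z) = (-10*z + x)/(3 - 1) = (x - 10*z)/2 = (x - 10*z)*(1/2) = x/2 - 5*z)
-32 + 34*(6*2 + P(-4, C(-4))) = -32 + 34*(6*2 + ((1/2)*(-4) - 5*(-4))) = -32 + 34*(12 + (-2 + 20)) = -32 + 34*(12 + 18) = -32 + 34*30 = -32 + 1020 = 988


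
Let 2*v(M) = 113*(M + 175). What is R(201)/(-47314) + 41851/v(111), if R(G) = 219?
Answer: 1976599393/764546926 ≈ 2.5853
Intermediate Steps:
v(M) = 19775/2 + 113*M/2 (v(M) = (113*(M + 175))/2 = (113*(175 + M))/2 = (19775 + 113*M)/2 = 19775/2 + 113*M/2)
R(201)/(-47314) + 41851/v(111) = 219/(-47314) + 41851/(19775/2 + (113/2)*111) = 219*(-1/47314) + 41851/(19775/2 + 12543/2) = -219/47314 + 41851/16159 = 1976599393/764546926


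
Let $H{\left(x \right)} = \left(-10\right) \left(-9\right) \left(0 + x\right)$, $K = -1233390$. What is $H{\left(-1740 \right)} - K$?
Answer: $1076790$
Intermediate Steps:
$H{\left(x \right)} = 90 x$
$H{\left(-1740 \right)} - K = 90 \left(-1740\right) - -1233390 = -156600 + 1233390 = 1076790$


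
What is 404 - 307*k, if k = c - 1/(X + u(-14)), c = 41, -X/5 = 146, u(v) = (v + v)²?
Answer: -657575/54 ≈ -12177.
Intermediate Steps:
u(v) = 4*v² (u(v) = (2*v)² = 4*v²)
X = -730 (X = -5*146 = -730)
k = 2213/54 (k = 41 - 1/(-730 + 4*(-14)²) = 41 - 1/(-730 + 4*196) = 41 - 1/(-730 + 784) = 41 - 1/54 = 2213/54 ≈ 40.982)
404 - 307*k = 404 - 307*2213/54 = 404 - 679391/54 = -657575/54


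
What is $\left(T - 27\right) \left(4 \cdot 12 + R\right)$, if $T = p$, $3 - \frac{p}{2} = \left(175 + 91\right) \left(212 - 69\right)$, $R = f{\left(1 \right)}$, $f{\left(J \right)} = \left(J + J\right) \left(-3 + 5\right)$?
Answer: $-3957044$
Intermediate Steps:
$f{\left(J \right)} = 4 J$ ($f{\left(J \right)} = 2 J 2 = 4 J$)
$R = 4$ ($R = 4 \cdot 1 = 4$)
$p = -76070$ ($p = 6 - 2 \left(175 + 91\right) \left(212 - 69\right) = 6 - 2 \cdot 266 \cdot 143 = 6 - 76076 = -76070$)
$T = -76070$
$\left(T - 27\right) \left(4 \cdot 12 + R\right) = \left(-76070 - 27\right) \left(4 \cdot 12 + 4\right) = - 76097 \left(48 + 4\right) = \left(-76097\right) 52 = -3957044$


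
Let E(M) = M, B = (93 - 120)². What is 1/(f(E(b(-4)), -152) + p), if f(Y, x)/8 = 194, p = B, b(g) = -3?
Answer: 1/2281 ≈ 0.00043840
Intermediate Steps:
B = 729 (B = (-27)² = 729)
p = 729
f(Y, x) = 1552 (f(Y, x) = 8*194 = 1552)
1/(f(E(b(-4)), -152) + p) = 1/(1552 + 729) = 1/2281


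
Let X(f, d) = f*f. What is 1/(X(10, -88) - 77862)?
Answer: -1/77762 ≈ -1.2860e-5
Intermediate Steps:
X(f, d) = f²
1/(X(10, -88) - 77862) = 1/(10² - 77862) = 1/(100 - 77862) = 1/(-77762) = -1/77762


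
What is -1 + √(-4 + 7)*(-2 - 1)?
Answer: -1 - 3*√3 ≈ -6.1962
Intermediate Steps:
-1 + √(-4 + 7)*(-2 - 1) = -1 + √3*(-3) = -1 - 3*√3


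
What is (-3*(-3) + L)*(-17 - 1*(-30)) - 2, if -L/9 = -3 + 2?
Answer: 232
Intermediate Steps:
L = 9 (L = -9*(-3 + 2) = -9*(-1) = 9)
(-3*(-3) + L)*(-17 - 1*(-30)) - 2 = (-3*(-3) + 9)*(-17 - 1*(-30)) - 2 = (9 + 9)*(-17 + 30) - 2 = 18*13 - 2 = 234 - 2 = 232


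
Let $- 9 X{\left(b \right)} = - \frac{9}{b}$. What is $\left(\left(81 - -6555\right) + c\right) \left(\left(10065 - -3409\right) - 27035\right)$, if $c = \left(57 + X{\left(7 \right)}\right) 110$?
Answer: $- \frac{1226619572}{7} \approx -1.7523 \cdot 10^{8}$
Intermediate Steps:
$X{\left(b \right)} = \frac{1}{b}$ ($X{\left(b \right)} = - \frac{\left(-9\right) \frac{1}{b}}{9} = \frac{1}{b}$)
$c = \frac{44000}{7}$ ($c = \left(57 + \frac{1}{7}\right) 110 = \frac{400}{7} \cdot 110 = \frac{44000}{7} \approx 6285.7$)
$\left(\left(81 - -6555\right) + c\right) \left(\left(10065 - -3409\right) - 27035\right) = \left(\left(81 - -6555\right) + \frac{44000}{7}\right) \left(\left(10065 - -3409\right) - 27035\right) = \left(\left(81 + 6555\right) + \frac{44000}{7}\right) \left(\left(10065 + 3409\right) - 27035\right) = \left(6636 + \frac{44000}{7}\right) \left(13474 - 27035\right) = \frac{90452}{7} \left(-13561\right) = - \frac{1226619572}{7}$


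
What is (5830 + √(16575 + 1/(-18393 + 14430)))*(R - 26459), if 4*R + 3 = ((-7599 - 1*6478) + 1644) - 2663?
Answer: -352525525/2 - 120935*√65079121803/7926 ≈ -1.8016e+8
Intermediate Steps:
R = -15099/4 (R = -¾ + (((-7599 - 1*6478) + 1644) - 2663)/4 = -¾ + (((-7599 - 6478) + 1644) - 2663)/4 = -¾ + ((-14077 + 1644) - 2663)/4 = -¾ + (-12433 - 2663)/4 = -¾ + (¼)*(-15096) = -¾ - 3774 = -15099/4 ≈ -3774.8)
(5830 + √(16575 + 1/(-18393 + 14430)))*(R - 26459) = (5830 + √(16575 + 1/(-18393 + 14430)))*(-15099/4 - 26459) = (5830 + √(16575 + 1/(-3963)))*(-120935/4) = (5830 + √(16575 - 1/3963))*(-120935/4) = (5830 + √(65686724/3963))*(-120935/4) = (5830 + 2*√65079121803/3963)*(-120935/4) = -352525525/2 - 120935*√65079121803/7926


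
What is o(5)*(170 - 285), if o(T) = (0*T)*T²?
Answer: 0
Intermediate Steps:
o(T) = 0 (o(T) = 0*T² = 0)
o(5)*(170 - 285) = 0*(170 - 285) = 0*(-115) = 0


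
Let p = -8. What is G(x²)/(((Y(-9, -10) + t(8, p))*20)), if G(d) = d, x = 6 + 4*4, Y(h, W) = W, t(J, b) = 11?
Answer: 121/5 ≈ 24.200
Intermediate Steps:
x = 22 (x = 6 + 16 = 22)
G(x²)/(((Y(-9, -10) + t(8, p))*20)) = 22²/(((-10 + 11)*20)) = 484/((1*20)) = 484/20 = 484*(1/20) = 121/5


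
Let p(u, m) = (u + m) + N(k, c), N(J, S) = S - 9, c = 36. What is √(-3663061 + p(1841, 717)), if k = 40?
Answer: 2*I*√915119 ≈ 1913.2*I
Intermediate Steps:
N(J, S) = -9 + S
p(u, m) = 27 + m + u (p(u, m) = (u + m) + (-9 + 36) = (m + u) + 27 = 27 + m + u)
√(-3663061 + p(1841, 717)) = √(-3663061 + (27 + 717 + 1841)) = √(-3663061 + 2585) = √(-3660476) = 2*I*√915119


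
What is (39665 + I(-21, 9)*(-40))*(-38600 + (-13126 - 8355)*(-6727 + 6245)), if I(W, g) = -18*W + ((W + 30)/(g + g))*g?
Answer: 251330871330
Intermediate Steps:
I(W, g) = 15 - 35*W/2 (I(W, g) = -18*W + ((30 + W)/((2*g)))*g = -18*W + ((30 + W)*(1/(2*g)))*g = -18*W + ((30 + W)/(2*g))*g = -18*W + (15 + W/2) = 15 - 35*W/2)
(39665 + I(-21, 9)*(-40))*(-38600 + (-13126 - 8355)*(-6727 + 6245)) = (39665 + (15 - 35/2*(-21))*(-40))*(-38600 + (-13126 - 8355)*(-6727 + 6245)) = (39665 + (15 + 735/2)*(-40))*(-38600 - 21481*(-482)) = (39665 + (765/2)*(-40))*(-38600 + 10353842) = (39665 - 15300)*10315242 = 24365*10315242 = 251330871330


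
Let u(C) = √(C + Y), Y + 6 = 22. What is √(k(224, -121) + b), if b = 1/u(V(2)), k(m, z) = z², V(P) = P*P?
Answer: √(1464100 + 10*√5)/10 ≈ 121.00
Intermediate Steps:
V(P) = P²
Y = 16 (Y = -6 + 22 = 16)
u(C) = √(16 + C) (u(C) = √(C + 16) = √(16 + C))
b = √5/10 (b = 1/(√(16 + 2²)) = 1/(√(16 + 4)) = 1/(√20) = 1/(2*√5) = √5/10 ≈ 0.22361)
√(k(224, -121) + b) = √((-121)² + √5/10) = √(14641 + √5/10)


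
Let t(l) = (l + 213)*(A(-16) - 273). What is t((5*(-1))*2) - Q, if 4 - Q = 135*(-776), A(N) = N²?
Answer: -108215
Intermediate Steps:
Q = 104764 (Q = 4 - 135*(-776) = 4 - 1*(-104760) = 4 + 104760 = 104764)
t(l) = -3621 - 17*l (t(l) = (l + 213)*((-16)² - 273) = (213 + l)*(256 - 273) = (213 + l)*(-17) = -3621 - 17*l)
t((5*(-1))*2) - Q = (-3621 - 17*5*(-1)*2) - 1*104764 = (-3621 - (-85)*2) - 104764 = (-3621 - 17*(-10)) - 104764 = (-3621 + 170) - 104764 = -3451 - 104764 = -108215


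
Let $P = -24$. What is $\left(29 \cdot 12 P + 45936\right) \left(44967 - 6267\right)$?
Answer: $1454500800$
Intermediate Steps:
$\left(29 \cdot 12 P + 45936\right) \left(44967 - 6267\right) = \left(29 \cdot 12 \left(-24\right) + 45936\right) \left(44967 - 6267\right) = \left(348 \left(-24\right) + 45936\right) 38700 = \left(-8352 + 45936\right) 38700 = 37584 \cdot 38700 = 1454500800$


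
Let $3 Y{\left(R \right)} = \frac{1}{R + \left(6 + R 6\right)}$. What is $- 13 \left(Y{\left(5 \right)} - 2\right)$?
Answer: $\frac{3185}{123} \approx 25.894$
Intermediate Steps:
$Y{\left(R \right)} = \frac{1}{3 \left(6 + 7 R\right)}$ ($Y{\left(R \right)} = \frac{1}{3 \left(R + \left(6 + R 6\right)\right)} = \frac{1}{3 \left(R + \left(6 + 6 R\right)\right)} = \frac{1}{3 \left(6 + 7 R\right)}$)
$- 13 \left(Y{\left(5 \right)} - 2\right) = - 13 \left(\frac{1}{3 \left(6 + 7 \cdot 5\right)} - 2\right) = - 13 \left(\frac{1}{3 \left(6 + 35\right)} - 2\right) = - 13 \left(\frac{1}{3 \cdot 41} - 2\right) = - 13 \left(\frac{1}{3} \cdot \frac{1}{41} - 2\right) = - 13 \left(\frac{1}{123} - 2\right) = \left(-13\right) \left(- \frac{245}{123}\right) = \frac{3185}{123}$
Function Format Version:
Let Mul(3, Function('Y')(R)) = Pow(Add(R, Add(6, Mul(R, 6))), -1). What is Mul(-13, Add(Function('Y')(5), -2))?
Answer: Rational(3185, 123) ≈ 25.894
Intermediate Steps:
Function('Y')(R) = Mul(Rational(1, 3), Pow(Add(6, Mul(7, R)), -1)) (Function('Y')(R) = Mul(Rational(1, 3), Pow(Add(R, Add(6, Mul(R, 6))), -1)) = Mul(Rational(1, 3), Pow(Add(R, Add(6, Mul(6, R))), -1)) = Mul(Rational(1, 3), Pow(Add(6, Mul(7, R)), -1)))
Mul(-13, Add(Function('Y')(5), -2)) = Mul(-13, Add(Mul(Rational(1, 3), Pow(Add(6, Mul(7, 5)), -1)), -2)) = Mul(-13, Add(Mul(Rational(1, 3), Pow(Add(6, 35), -1)), -2)) = Mul(-13, Add(Mul(Rational(1, 3), Pow(41, -1)), -2)) = Mul(-13, Add(Mul(Rational(1, 3), Rational(1, 41)), -2)) = Mul(-13, Add(Rational(1, 123), -2)) = Mul(-13, Rational(-245, 123)) = Rational(3185, 123)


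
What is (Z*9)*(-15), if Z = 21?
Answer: -2835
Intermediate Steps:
(Z*9)*(-15) = (21*9)*(-15) = 189*(-15) = -2835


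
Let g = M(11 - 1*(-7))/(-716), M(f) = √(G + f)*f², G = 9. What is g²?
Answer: 177147/32041 ≈ 5.5288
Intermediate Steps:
M(f) = f²*√(9 + f) (M(f) = √(9 + f)*f² = f²*√(9 + f))
g = -243*√3/179 (g = ((11 - 1*(-7))²*√(9 + (11 - 1*(-7))))/(-716) = ((11 + 7)²*√(9 + (11 + 7)))*(-1/716) = (18²*√(9 + 18))*(-1/716) = (324*√27)*(-1/716) = (324*(3*√3))*(-1/716) = (972*√3)*(-1/716) = -243*√3/179 ≈ -2.3513)
g² = (-243*√3/179)² = 177147/32041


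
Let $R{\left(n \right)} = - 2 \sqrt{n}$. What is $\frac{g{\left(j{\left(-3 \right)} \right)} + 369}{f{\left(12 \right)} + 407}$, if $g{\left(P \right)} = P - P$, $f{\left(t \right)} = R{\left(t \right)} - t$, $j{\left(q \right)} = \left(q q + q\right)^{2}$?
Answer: $\frac{145755}{155977} + \frac{1476 \sqrt{3}}{155977} \approx 0.95086$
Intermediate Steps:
$j{\left(q \right)} = \left(q + q^{2}\right)^{2}$ ($j{\left(q \right)} = \left(q^{2} + q\right)^{2} = \left(q + q^{2}\right)^{2}$)
$f{\left(t \right)} = - t - 2 \sqrt{t}$ ($f{\left(t \right)} = - 2 \sqrt{t} - t = - t - 2 \sqrt{t}$)
$g{\left(P \right)} = 0$
$\frac{g{\left(j{\left(-3 \right)} \right)} + 369}{f{\left(12 \right)} + 407} = \frac{0 + 369}{\left(\left(-1\right) 12 - 2 \sqrt{12}\right) + 407} = \frac{369}{\left(-12 - 2 \cdot 2 \sqrt{3}\right) + 407} = \frac{369}{\left(-12 - 4 \sqrt{3}\right) + 407} = \frac{369}{395 - 4 \sqrt{3}}$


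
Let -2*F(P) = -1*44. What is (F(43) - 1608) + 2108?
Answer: 522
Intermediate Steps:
F(P) = 22 (F(P) = -(-1)*44/2 = -½*(-44) = 22)
(F(43) - 1608) + 2108 = (22 - 1608) + 2108 = -1586 + 2108 = 522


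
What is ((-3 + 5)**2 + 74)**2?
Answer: 6084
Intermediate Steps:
((-3 + 5)**2 + 74)**2 = (2**2 + 74)**2 = (4 + 74)**2 = 78**2 = 6084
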